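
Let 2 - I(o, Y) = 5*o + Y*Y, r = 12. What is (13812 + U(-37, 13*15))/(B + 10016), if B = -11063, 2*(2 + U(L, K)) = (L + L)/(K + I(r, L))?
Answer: -5671319/429968 ≈ -13.190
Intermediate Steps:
I(o, Y) = 2 - Y² - 5*o (I(o, Y) = 2 - (5*o + Y*Y) = 2 - (5*o + Y²) = 2 - (Y² + 5*o) = 2 + (-Y² - 5*o) = 2 - Y² - 5*o)
U(L, K) = -2 + L/(-58 + K - L²) (U(L, K) = -2 + ((L + L)/(K + (2 - L² - 5*12)))/2 = -2 + ((2*L)/(K + (2 - L² - 60)))/2 = -2 + ((2*L)/(K + (-58 - L²)))/2 = -2 + ((2*L)/(-58 + K - L²))/2 = -2 + (2*L/(-58 + K - L²))/2 = -2 + L/(-58 + K - L²))
(13812 + U(-37, 13*15))/(B + 10016) = (13812 + (-116 - 1*(-37) - 2*(-37)² + 2*(13*15))/(58 + (-37)² - 13*15))/(-11063 + 10016) = (13812 + (-116 + 37 - 2*1369 + 2*195)/(58 + 1369 - 1*195))/(-1047) = (13812 + (-116 + 37 - 2738 + 390)/(58 + 1369 - 195))*(-1/1047) = (13812 - 2427/1232)*(-1/1047) = (17013957/1232)*(-1/1047) = -5671319/429968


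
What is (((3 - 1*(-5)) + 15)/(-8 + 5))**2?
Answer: 529/9 ≈ 58.778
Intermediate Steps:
(((3 - 1*(-5)) + 15)/(-8 + 5))**2 = (((3 + 5) + 15)/(-3))**2 = ((8 + 15)*(-1/3))**2 = (23*(-1/3))**2 = (-23/3)**2 = 529/9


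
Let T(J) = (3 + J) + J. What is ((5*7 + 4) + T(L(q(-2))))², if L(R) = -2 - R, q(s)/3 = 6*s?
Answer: 12100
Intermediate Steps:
q(s) = 18*s (q(s) = 3*(6*s) = 18*s)
T(J) = 3 + 2*J
((5*7 + 4) + T(L(q(-2))))² = ((5*7 + 4) + (3 + 2*(-2 - 18*(-2))))² = ((35 + 4) + (3 + 2*(-2 - 1*(-36))))² = (39 + (3 + 2*(-2 + 36)))² = (39 + (3 + 2*34))² = (39 + (3 + 68))² = (39 + 71)² = 110² = 12100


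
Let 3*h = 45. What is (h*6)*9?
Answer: 810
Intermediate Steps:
h = 15 (h = (⅓)*45 = 15)
(h*6)*9 = (15*6)*9 = 90*9 = 810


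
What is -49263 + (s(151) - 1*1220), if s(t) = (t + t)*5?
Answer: -48973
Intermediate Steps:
s(t) = 10*t (s(t) = (2*t)*5 = 10*t)
-49263 + (s(151) - 1*1220) = -49263 + (10*151 - 1*1220) = -49263 + (1510 - 1220) = -49263 + 290 = -48973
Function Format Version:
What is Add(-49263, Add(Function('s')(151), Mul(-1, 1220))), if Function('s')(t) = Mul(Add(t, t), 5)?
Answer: -48973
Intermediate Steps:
Function('s')(t) = Mul(10, t) (Function('s')(t) = Mul(Mul(2, t), 5) = Mul(10, t))
Add(-49263, Add(Function('s')(151), Mul(-1, 1220))) = Add(-49263, Add(Mul(10, 151), Mul(-1, 1220))) = Add(-49263, Add(1510, -1220)) = Add(-49263, 290) = -48973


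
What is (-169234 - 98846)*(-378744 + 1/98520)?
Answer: 83359160735686/821 ≈ 1.0153e+11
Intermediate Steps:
(-169234 - 98846)*(-378744 + 1/98520) = -268080*(-378744 + 1/98520) = -268080*(-37313858879/98520) = 83359160735686/821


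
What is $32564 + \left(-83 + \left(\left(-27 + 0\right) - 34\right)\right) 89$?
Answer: $19748$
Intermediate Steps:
$32564 + \left(-83 + \left(\left(-27 + 0\right) - 34\right)\right) 89 = 32564 + \left(-83 - 61\right) 89 = 32564 - 12816 = 19748$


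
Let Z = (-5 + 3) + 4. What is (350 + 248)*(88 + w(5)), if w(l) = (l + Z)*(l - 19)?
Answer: -5980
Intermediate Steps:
Z = 2 (Z = -2 + 4 = 2)
w(l) = (-19 + l)*(2 + l) (w(l) = (l + 2)*(l - 19) = (2 + l)*(-19 + l) = (-19 + l)*(2 + l))
(350 + 248)*(88 + w(5)) = (350 + 248)*(88 + (-38 + 5² - 17*5)) = 598*(88 + (-38 + 25 - 85)) = 598*(88 - 98) = 598*(-10) = -5980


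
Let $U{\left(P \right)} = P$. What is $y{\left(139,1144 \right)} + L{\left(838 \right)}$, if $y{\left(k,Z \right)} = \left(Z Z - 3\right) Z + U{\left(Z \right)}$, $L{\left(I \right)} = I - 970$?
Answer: $1497191564$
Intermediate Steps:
$L{\left(I \right)} = -970 + I$ ($L{\left(I \right)} = I - 970 = -970 + I$)
$y{\left(k,Z \right)} = Z + Z \left(-3 + Z^{2}\right)$ ($y{\left(k,Z \right)} = \left(Z Z - 3\right) Z + Z = \left(Z^{2} - 3\right) Z + Z = \left(-3 + Z^{2}\right) Z + Z = Z \left(-3 + Z^{2}\right) + Z = Z + Z \left(-3 + Z^{2}\right)$)
$y{\left(139,1144 \right)} + L{\left(838 \right)} = 1144 \left(-2 + 1144^{2}\right) + \left(-970 + 838\right) = 1144 \left(-2 + 1308736\right) - 132 = 1144 \cdot 1308734 - 132 = 1497191696 - 132 = 1497191564$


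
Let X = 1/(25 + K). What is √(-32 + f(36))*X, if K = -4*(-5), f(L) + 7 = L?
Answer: I*√3/45 ≈ 0.03849*I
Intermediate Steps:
f(L) = -7 + L
K = 20
X = 1/45 (X = 1/(25 + 20) = 1/45 ≈ 0.022222)
√(-32 + f(36))*X = √(-32 + (-7 + 36))*(1/45) = √(-32 + 29)*(1/45) = √(-3)*(1/45) = (I*√3)*(1/45) = I*√3/45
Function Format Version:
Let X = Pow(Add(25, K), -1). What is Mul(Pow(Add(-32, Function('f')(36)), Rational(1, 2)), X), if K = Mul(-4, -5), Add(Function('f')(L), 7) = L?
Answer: Mul(Rational(1, 45), I, Pow(3, Rational(1, 2))) ≈ Mul(0.038490, I)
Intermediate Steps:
Function('f')(L) = Add(-7, L)
K = 20
X = Rational(1, 45) (X = Pow(Add(25, 20), -1) = Pow(45, -1) = Rational(1, 45) ≈ 0.022222)
Mul(Pow(Add(-32, Function('f')(36)), Rational(1, 2)), X) = Mul(Pow(Add(-32, Add(-7, 36)), Rational(1, 2)), Rational(1, 45)) = Mul(Pow(Add(-32, 29), Rational(1, 2)), Rational(1, 45)) = Mul(Pow(-3, Rational(1, 2)), Rational(1, 45)) = Mul(Mul(I, Pow(3, Rational(1, 2))), Rational(1, 45)) = Mul(Rational(1, 45), I, Pow(3, Rational(1, 2)))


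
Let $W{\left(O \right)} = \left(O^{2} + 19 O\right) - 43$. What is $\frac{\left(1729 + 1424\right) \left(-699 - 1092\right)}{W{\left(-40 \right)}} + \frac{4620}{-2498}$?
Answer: $- \frac{7054972797}{995453} \approx -7087.2$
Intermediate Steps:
$W{\left(O \right)} = -43 + O^{2} + 19 O$
$\frac{\left(1729 + 1424\right) \left(-699 - 1092\right)}{W{\left(-40 \right)}} + \frac{4620}{-2498} = \frac{\left(1729 + 1424\right) \left(-699 - 1092\right)}{-43 + \left(-40\right)^{2} + 19 \left(-40\right)} + \frac{4620}{-2498} = \frac{3153 \left(-1791\right)}{-43 + 1600 - 760} + 4620 \left(- \frac{1}{2498}\right) = - \frac{5647023}{797} - \frac{2310}{1249} = - \frac{7054972797}{995453}$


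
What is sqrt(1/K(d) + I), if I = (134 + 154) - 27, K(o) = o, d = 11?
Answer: 2*sqrt(7898)/11 ≈ 16.158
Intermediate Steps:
I = 261 (I = 288 - 27 = 261)
sqrt(1/K(d) + I) = sqrt(1/11 + 261) = sqrt(2872/11) = 2*sqrt(7898)/11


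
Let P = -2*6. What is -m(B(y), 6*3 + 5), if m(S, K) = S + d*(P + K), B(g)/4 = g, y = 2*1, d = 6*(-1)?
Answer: 58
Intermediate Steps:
P = -12
d = -6
y = 2
B(g) = 4*g
m(S, K) = 72 + S - 6*K (m(S, K) = S - 6*(-12 + K) = S + (72 - 6*K) = 72 + S - 6*K)
-m(B(y), 6*3 + 5) = -(72 + 4*2 - 6*(6*3 + 5)) = -(72 + 8 - 6*(18 + 5)) = -(72 + 8 - 6*23) = -(72 + 8 - 138) = -1*(-58) = 58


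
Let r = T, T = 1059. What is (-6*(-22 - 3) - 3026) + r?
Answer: -1817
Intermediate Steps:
r = 1059
(-6*(-22 - 3) - 3026) + r = (-6*(-22 - 3) - 3026) + 1059 = (-6*(-25) - 3026) + 1059 = (150 - 3026) + 1059 = -2876 + 1059 = -1817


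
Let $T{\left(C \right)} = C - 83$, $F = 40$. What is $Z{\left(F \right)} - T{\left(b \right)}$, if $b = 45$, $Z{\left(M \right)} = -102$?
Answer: $-64$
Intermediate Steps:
$T{\left(C \right)} = -83 + C$ ($T{\left(C \right)} = C - 83 = -83 + C$)
$Z{\left(F \right)} - T{\left(b \right)} = -102 - \left(-83 + 45\right) = -102 - -38 = -102 + 38 = -64$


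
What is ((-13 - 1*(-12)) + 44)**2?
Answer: 1849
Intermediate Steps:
((-13 - 1*(-12)) + 44)**2 = ((-13 + 12) + 44)**2 = (-1 + 44)**2 = 43**2 = 1849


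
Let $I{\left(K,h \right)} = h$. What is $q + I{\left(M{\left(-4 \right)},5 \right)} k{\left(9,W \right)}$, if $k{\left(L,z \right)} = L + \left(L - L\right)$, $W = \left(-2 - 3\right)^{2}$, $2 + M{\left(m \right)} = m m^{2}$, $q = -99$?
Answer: $-54$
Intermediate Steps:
$M{\left(m \right)} = -2 + m^{3}$ ($M{\left(m \right)} = -2 + m m^{2} = -2 + m^{3}$)
$W = 25$ ($W = \left(-5\right)^{2} = 25$)
$k{\left(L,z \right)} = L$ ($k{\left(L,z \right)} = L + 0 = L$)
$q + I{\left(M{\left(-4 \right)},5 \right)} k{\left(9,W \right)} = -99 + 5 \cdot 9 = -99 + 45 = -54$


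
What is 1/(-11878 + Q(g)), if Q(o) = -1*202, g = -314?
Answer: -1/12080 ≈ -8.2781e-5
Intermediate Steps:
Q(o) = -202
1/(-11878 + Q(g)) = 1/(-11878 - 202) = 1/(-12080) = -1/12080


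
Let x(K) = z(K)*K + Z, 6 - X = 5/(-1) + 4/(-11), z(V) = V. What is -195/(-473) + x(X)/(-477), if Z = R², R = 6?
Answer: 3094/46827 ≈ 0.066073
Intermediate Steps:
X = 125/11 (X = 6 - (5/(-1) + 4/(-11)) = 6 - (5*(-1) + 4*(-1/11)) = 6 - (-5 - 4/11) = 6 - 1*(-59/11) = 6 + 59/11 = 125/11 ≈ 11.364)
Z = 36 (Z = 6² = 36)
x(K) = 36 + K² (x(K) = K*K + 36 = K² + 36 = 36 + K²)
-195/(-473) + x(X)/(-477) = -195/(-473) + (36 + (125/11)²)/(-477) = -195*(-1/473) + (36 + 15625/121)*(-1/477) = 195/473 + (19981/121)*(-1/477) = 195/473 - 377/1089 = 3094/46827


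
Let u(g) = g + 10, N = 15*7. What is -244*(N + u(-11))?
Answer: -25376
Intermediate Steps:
N = 105
u(g) = 10 + g
-244*(N + u(-11)) = -244*(105 + (10 - 11)) = -244*(105 - 1) = -244*104 = -25376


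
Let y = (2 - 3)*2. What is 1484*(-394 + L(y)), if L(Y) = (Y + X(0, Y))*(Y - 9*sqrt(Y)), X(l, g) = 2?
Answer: -584696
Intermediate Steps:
y = -2 (y = -1*2 = -2)
L(Y) = (2 + Y)*(Y - 9*sqrt(Y)) (L(Y) = (Y + 2)*(Y - 9*sqrt(Y)) = (2 + Y)*(Y - 9*sqrt(Y)))
1484*(-394 + L(y)) = 1484*(-394 + ((-2)**2 - 18*I*sqrt(2) - (-18)*I*sqrt(2) + 2*(-2))) = 1484*(-394 + (4 - 18*I*sqrt(2) - (-18)*I*sqrt(2) - 4)) = 1484*(-394 + (4 - 18*I*sqrt(2) + 18*I*sqrt(2) - 4)) = 1484*(-394 + 0) = 1484*(-394) = -584696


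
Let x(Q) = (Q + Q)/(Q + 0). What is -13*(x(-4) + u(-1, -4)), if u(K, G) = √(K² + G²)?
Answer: -26 - 13*√17 ≈ -79.600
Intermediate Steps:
x(Q) = 2 (x(Q) = (2*Q)/Q = 2)
u(K, G) = √(G² + K²)
-13*(x(-4) + u(-1, -4)) = -13*(2 + √((-4)² + (-1)²)) = -13*(2 + √(16 + 1)) = -13*(2 + √17) = -26 - 13*√17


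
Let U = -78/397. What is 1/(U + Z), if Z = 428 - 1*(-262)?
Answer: 397/273852 ≈ 0.0014497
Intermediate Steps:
Z = 690 (Z = 428 + 262 = 690)
U = -78/397 (U = -78*1/397 = -78/397 ≈ -0.19647)
1/(U + Z) = 1/(-78/397 + 690) = 1/(273852/397) = 397/273852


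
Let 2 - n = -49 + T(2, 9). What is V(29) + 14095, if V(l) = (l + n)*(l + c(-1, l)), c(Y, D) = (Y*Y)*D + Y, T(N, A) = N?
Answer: 18541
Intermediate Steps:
c(Y, D) = Y + D*Y² (c(Y, D) = Y²*D + Y = D*Y² + Y = Y + D*Y²)
n = 49 (n = 2 - (-49 + 2) = 2 - 1*(-47) = 2 + 47 = 49)
V(l) = (-1 + 2*l)*(49 + l) (V(l) = (l + 49)*(l - (1 + l*(-1))) = (49 + l)*(l - (1 - l)) = (49 + l)*(l + (-1 + l)) = (49 + l)*(-1 + 2*l) = (-1 + 2*l)*(49 + l))
V(29) + 14095 = (-49 + 2*29² + 97*29) + 14095 = (-49 + 2*841 + 2813) + 14095 = (-49 + 1682 + 2813) + 14095 = 4446 + 14095 = 18541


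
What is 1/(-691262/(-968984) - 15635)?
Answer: -484492/7574686789 ≈ -6.3962e-5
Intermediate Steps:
1/(-691262/(-968984) - 15635) = 1/(-691262*(-1/968984) - 15635) = 1/(345631/484492 - 15635) = 1/(-7574686789/484492) = -484492/7574686789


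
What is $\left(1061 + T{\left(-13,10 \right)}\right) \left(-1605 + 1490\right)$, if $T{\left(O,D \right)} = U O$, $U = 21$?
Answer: $-90620$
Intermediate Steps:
$T{\left(O,D \right)} = 21 O$
$\left(1061 + T{\left(-13,10 \right)}\right) \left(-1605 + 1490\right) = \left(1061 + 21 \left(-13\right)\right) \left(-1605 + 1490\right) = \left(1061 - 273\right) \left(-115\right) = 788 \left(-115\right) = -90620$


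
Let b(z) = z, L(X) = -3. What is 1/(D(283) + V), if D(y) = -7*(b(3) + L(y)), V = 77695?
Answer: 1/77695 ≈ 1.2871e-5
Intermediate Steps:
D(y) = 0 (D(y) = -7*(3 - 3) = -7*0 = 0)
1/(D(283) + V) = 1/(0 + 77695) = 1/77695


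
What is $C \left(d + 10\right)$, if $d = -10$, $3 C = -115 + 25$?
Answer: $0$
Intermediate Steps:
$C = -30$ ($C = \frac{-115 + 25}{3} = \frac{1}{3} \left(-90\right) = -30$)
$C \left(d + 10\right) = - 30 \left(-10 + 10\right) = \left(-30\right) 0 = 0$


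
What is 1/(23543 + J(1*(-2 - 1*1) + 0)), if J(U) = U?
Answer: 1/23540 ≈ 4.2481e-5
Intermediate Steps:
1/(23543 + J(1*(-2 - 1*1) + 0)) = 1/(23543 + (1*(-2 - 1*1) + 0)) = 1/(23543 + (1*(-2 - 1) + 0)) = 1/(23543 + (1*(-3) + 0)) = 1/(23543 + (-3 + 0)) = 1/(23543 - 3) = 1/23540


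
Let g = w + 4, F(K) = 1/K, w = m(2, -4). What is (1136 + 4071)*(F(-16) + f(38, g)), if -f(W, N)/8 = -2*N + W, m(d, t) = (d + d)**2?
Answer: 1327785/16 ≈ 82987.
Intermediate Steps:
m(d, t) = 4*d**2 (m(d, t) = (2*d)**2 = 4*d**2)
w = 16 (w = 4*2**2 = 4*4 = 16)
g = 20 (g = 16 + 4 = 20)
f(W, N) = -8*W + 16*N (f(W, N) = -8*(-2*N + W) = -8*(W - 2*N) = -8*W + 16*N)
(1136 + 4071)*(F(-16) + f(38, g)) = (1136 + 4071)*(1/(-16) + (-8*38 + 16*20)) = 5207*(-1/16 + (-304 + 320)) = 5207*(-1/16 + 16) = 5207*(255/16) = 1327785/16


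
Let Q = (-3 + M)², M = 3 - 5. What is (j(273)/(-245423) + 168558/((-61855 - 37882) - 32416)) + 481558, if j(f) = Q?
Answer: 5206171662918781/10811128573 ≈ 4.8156e+5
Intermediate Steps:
M = -2
Q = 25 (Q = (-3 - 2)² = (-5)² = 25)
j(f) = 25
(j(273)/(-245423) + 168558/((-61855 - 37882) - 32416)) + 481558 = (25/(-245423) + 168558/((-61855 - 37882) - 32416)) + 481558 = (25*(-1/245423) + 168558/(-99737 - 32416)) + 481558 = (-25/245423 + 168558/(-132153)) + 481558 = (-25/245423 + 168558*(-1/132153)) + 481558 = (-25/245423 - 56186/44051) + 481558 = -13790437953/10811128573 + 481558 = 5206171662918781/10811128573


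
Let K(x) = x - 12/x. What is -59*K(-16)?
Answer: 3599/4 ≈ 899.75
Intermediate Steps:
K(x) = x - 12/x
-59*K(-16) = -59*(-16 - 12/(-16)) = -59*(-16 - 12*(-1/16)) = -59*(-16 + 3/4) = -59*(-61/4) = 3599/4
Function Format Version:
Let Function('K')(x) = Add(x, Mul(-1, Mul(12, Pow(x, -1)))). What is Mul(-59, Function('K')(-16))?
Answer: Rational(3599, 4) ≈ 899.75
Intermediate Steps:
Function('K')(x) = Add(x, Mul(-12, Pow(x, -1)))
Mul(-59, Function('K')(-16)) = Mul(-59, Add(-16, Mul(-12, Pow(-16, -1)))) = Mul(-59, Add(-16, Mul(-12, Rational(-1, 16)))) = Mul(-59, Add(-16, Rational(3, 4))) = Mul(-59, Rational(-61, 4)) = Rational(3599, 4)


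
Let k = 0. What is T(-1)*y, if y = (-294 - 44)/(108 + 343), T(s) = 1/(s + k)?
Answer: 338/451 ≈ 0.74945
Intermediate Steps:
T(s) = 1/s (T(s) = 1/(s + 0) = 1/s)
y = -338/451 ≈ -0.74945
T(-1)*y = -338/451/(-1) = -1*(-338/451) = 338/451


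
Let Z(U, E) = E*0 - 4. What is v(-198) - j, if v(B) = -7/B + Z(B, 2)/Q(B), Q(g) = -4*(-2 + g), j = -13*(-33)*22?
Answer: -186871799/19800 ≈ -9438.0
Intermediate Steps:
j = 9438 (j = 429*22 = 9438)
Z(U, E) = -4 (Z(U, E) = 0 - 4 = -4)
Q(g) = 8 - 4*g
v(B) = -7/B - 4/(8 - 4*B)
v(-198) - j = 2*(7 - 3*(-198))/(-198*(-2 - 198)) - 1*9438 = 2*(-1/198)*(7 + 594)/(-200) - 9438 = 2*(-1/198)*(-1/200)*601 - 9438 = 601/19800 - 9438 = -186871799/19800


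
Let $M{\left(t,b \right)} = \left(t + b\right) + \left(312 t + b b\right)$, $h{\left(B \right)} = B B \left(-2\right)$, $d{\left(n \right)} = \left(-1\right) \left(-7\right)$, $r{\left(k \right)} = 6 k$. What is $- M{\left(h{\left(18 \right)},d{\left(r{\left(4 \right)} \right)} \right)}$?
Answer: $202768$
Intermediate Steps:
$d{\left(n \right)} = 7$
$h{\left(B \right)} = - 2 B^{2}$ ($h{\left(B \right)} = B^{2} \left(-2\right) = - 2 B^{2}$)
$M{\left(t,b \right)} = b + b^{2} + 313 t$ ($M{\left(t,b \right)} = \left(b + t\right) + \left(312 t + b^{2}\right) = \left(b + t\right) + \left(b^{2} + 312 t\right) = b + b^{2} + 313 t$)
$- M{\left(h{\left(18 \right)},d{\left(r{\left(4 \right)} \right)} \right)} = - (7 + 7^{2} + 313 \left(- 2 \cdot 18^{2}\right)) = - (7 + 49 + 313 \left(\left(-2\right) 324\right)) = - (7 + 49 + 313 \left(-648\right)) = - (7 + 49 - 202824) = \left(-1\right) \left(-202768\right) = 202768$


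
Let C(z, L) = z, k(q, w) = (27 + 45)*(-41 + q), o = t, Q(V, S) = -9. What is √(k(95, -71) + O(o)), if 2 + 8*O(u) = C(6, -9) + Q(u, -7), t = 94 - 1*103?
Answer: √62198/4 ≈ 62.349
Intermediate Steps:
t = -9 (t = 94 - 103 = -9)
o = -9
k(q, w) = -2952 + 72*q (k(q, w) = 72*(-41 + q) = -2952 + 72*q)
O(u) = -5/8 (O(u) = -¼ + (6 - 9)/8 = -¼ + (⅛)*(-3) = -¼ - 3/8 = -5/8)
√(k(95, -71) + O(o)) = √((-2952 + 72*95) - 5/8) = √((-2952 + 6840) - 5/8) = √(3888 - 5/8) = √(31099/8) = √62198/4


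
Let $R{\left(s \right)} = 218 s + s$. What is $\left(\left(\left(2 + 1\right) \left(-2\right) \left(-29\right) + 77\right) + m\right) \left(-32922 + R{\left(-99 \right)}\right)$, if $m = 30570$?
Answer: $-1682919063$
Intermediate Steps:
$R{\left(s \right)} = 219 s$
$\left(\left(\left(2 + 1\right) \left(-2\right) \left(-29\right) + 77\right) + m\right) \left(-32922 + R{\left(-99 \right)}\right) = \left(\left(\left(2 + 1\right) \left(-2\right) \left(-29\right) + 77\right) + 30570\right) \left(-32922 + 219 \left(-99\right)\right) = \left(\left(3 \left(-2\right) \left(-29\right) + 77\right) + 30570\right) \left(-32922 - 21681\right) = \left(\left(\left(-6\right) \left(-29\right) + 77\right) + 30570\right) \left(-54603\right) = \left(\left(174 + 77\right) + 30570\right) \left(-54603\right) = \left(251 + 30570\right) \left(-54603\right) = 30821 \left(-54603\right) = -1682919063$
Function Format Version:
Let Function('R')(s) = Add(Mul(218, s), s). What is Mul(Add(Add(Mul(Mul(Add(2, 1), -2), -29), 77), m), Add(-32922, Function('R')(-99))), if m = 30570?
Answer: -1682919063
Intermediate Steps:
Function('R')(s) = Mul(219, s)
Mul(Add(Add(Mul(Mul(Add(2, 1), -2), -29), 77), m), Add(-32922, Function('R')(-99))) = Mul(Add(Add(Mul(Mul(Add(2, 1), -2), -29), 77), 30570), Add(-32922, Mul(219, -99))) = Mul(Add(Add(Mul(Mul(3, -2), -29), 77), 30570), Add(-32922, -21681)) = Mul(Add(Add(Mul(-6, -29), 77), 30570), -54603) = Mul(Add(Add(174, 77), 30570), -54603) = Mul(Add(251, 30570), -54603) = Mul(30821, -54603) = -1682919063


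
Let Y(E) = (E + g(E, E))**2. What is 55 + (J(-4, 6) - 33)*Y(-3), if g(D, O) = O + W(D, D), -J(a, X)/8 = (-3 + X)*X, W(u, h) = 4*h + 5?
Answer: -29858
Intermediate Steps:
W(u, h) = 5 + 4*h
J(a, X) = -8*X*(-3 + X) (J(a, X) = -8*(-3 + X)*X = -8*X*(-3 + X))
g(D, O) = 5 + O + 4*D (g(D, O) = O + (5 + 4*D) = 5 + O + 4*D)
Y(E) = (5 + 6*E)**2 (Y(E) = (E + (5 + E + 4*E))**2 = (E + (5 + 5*E))**2 = (5 + 6*E)**2)
55 + (J(-4, 6) - 33)*Y(-3) = 55 + (8*6*(3 - 1*6) - 33)*(5 + 6*(-3))**2 = 55 + (8*6*(3 - 6) - 33)*(5 - 18)**2 = 55 + (8*6*(-3) - 33)*(-13)**2 = 55 + (-144 - 33)*169 = 55 - 177*169 = 55 - 29913 = -29858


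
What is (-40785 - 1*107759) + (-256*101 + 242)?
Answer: -174158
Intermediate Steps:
(-40785 - 1*107759) + (-256*101 + 242) = (-40785 - 107759) + (-25856 + 242) = -148544 - 25614 = -174158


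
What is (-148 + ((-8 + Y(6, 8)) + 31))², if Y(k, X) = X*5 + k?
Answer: 6241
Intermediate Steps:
Y(k, X) = k + 5*X (Y(k, X) = 5*X + k = k + 5*X)
(-148 + ((-8 + Y(6, 8)) + 31))² = (-148 + ((-8 + (6 + 5*8)) + 31))² = (-148 + ((-8 + (6 + 40)) + 31))² = (-148 + ((-8 + 46) + 31))² = (-148 + (38 + 31))² = (-148 + 69)² = (-79)² = 6241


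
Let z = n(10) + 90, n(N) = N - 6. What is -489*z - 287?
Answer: -46253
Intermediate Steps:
n(N) = -6 + N
z = 94 (z = (-6 + 10) + 90 = 4 + 90 = 94)
-489*z - 287 = -489*94 - 287 = -45966 - 287 = -46253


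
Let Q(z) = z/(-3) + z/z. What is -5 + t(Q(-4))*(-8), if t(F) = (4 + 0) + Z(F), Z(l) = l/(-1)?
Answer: -55/3 ≈ -18.333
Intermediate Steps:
Q(z) = 1 - z/3 (Q(z) = z*(-1/3) + 1 = -z/3 + 1 = 1 - z/3)
Z(l) = -l (Z(l) = l*(-1) = -l)
t(F) = 4 - F (t(F) = (4 + 0) - F = 4 - F)
-5 + t(Q(-4))*(-8) = -5 + (4 - (1 - 1/3*(-4)))*(-8) = -5 + (4 - (1 + 4/3))*(-8) = -5 + (4 - 1*7/3)*(-8) = -5 + (4 - 7/3)*(-8) = -5 + (5/3)*(-8) = -5 - 40/3 = -55/3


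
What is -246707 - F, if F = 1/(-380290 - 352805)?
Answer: -180859668164/733095 ≈ -2.4671e+5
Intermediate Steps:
F = -1/733095 (F = 1/(-733095) = -1/733095 ≈ -1.3641e-6)
-246707 - F = -246707 - 1*(-1/733095) = -246707 + 1/733095 = -180859668164/733095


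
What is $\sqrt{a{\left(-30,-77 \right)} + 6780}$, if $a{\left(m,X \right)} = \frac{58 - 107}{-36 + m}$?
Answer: $\frac{\sqrt{29536914}}{66} \approx 82.345$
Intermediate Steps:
$a{\left(m,X \right)} = - \frac{49}{-36 + m}$
$\sqrt{a{\left(-30,-77 \right)} + 6780} = \sqrt{- \frac{49}{-36 - 30} + 6780} = \sqrt{- \frac{49}{-66} + 6780} = \sqrt{\left(-49\right) \left(- \frac{1}{66}\right) + 6780} = \sqrt{\frac{49}{66} + 6780} = \sqrt{\frac{447529}{66}} = \frac{\sqrt{29536914}}{66}$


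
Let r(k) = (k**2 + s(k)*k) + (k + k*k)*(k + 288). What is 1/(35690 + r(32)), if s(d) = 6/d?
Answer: 1/374640 ≈ 2.6692e-6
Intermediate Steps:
r(k) = 6 + k**2 + (288 + k)*(k + k**2) (r(k) = (k**2 + (6/k)*k) + (k + k*k)*(k + 288) = (k**2 + 6) + (k + k**2)*(288 + k) = (6 + k**2) + (288 + k)*(k + k**2) = 6 + k**2 + (288 + k)*(k + k**2))
1/(35690 + r(32)) = 1/(35690 + (6 + 32*(288 + 32**2 + 290*32))) = 1/(35690 + (6 + 32*(288 + 1024 + 9280))) = 1/(35690 + (6 + 32*10592)) = 1/(35690 + (6 + 338944)) = 1/(35690 + 338950) = 1/374640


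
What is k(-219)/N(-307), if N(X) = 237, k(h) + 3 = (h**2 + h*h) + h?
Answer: 31900/79 ≈ 403.80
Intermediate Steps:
k(h) = -3 + h + 2*h**2 (k(h) = -3 + ((h**2 + h*h) + h) = -3 + ((h**2 + h**2) + h) = -3 + (2*h**2 + h) = -3 + (h + 2*h**2) = -3 + h + 2*h**2)
k(-219)/N(-307) = (-3 - 219 + 2*(-219)**2)/237 = (-3 - 219 + 2*47961)*(1/237) = (-3 - 219 + 95922)*(1/237) = 95700*(1/237) = 31900/79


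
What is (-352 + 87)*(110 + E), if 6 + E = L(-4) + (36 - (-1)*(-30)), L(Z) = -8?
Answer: -27030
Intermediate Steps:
E = -8 (E = -6 + (-8 + (36 - (-1)*(-30))) = -6 + (-8 + (36 - 1*30)) = -6 + (-8 + (36 - 30)) = -6 + (-8 + 6) = -6 - 2 = -8)
(-352 + 87)*(110 + E) = (-352 + 87)*(110 - 8) = -265*102 = -27030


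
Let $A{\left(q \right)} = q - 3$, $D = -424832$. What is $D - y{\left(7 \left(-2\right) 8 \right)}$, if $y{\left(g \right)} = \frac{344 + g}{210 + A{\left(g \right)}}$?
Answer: $- \frac{40359272}{95} \approx -4.2483 \cdot 10^{5}$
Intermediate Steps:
$A{\left(q \right)} = -3 + q$ ($A{\left(q \right)} = q - 3 = -3 + q$)
$y{\left(g \right)} = \frac{344 + g}{207 + g}$ ($y{\left(g \right)} = \frac{344 + g}{210 + \left(-3 + g\right)} = \frac{344 + g}{207 + g}$)
$D - y{\left(7 \left(-2\right) 8 \right)} = -424832 - \frac{344 + 7 \left(-2\right) 8}{207 + 7 \left(-2\right) 8} = -424832 - \frac{344 - 112}{207 - 112} = -424832 - \frac{1}{95} \cdot 232 = -424832 - \frac{232}{95} = - \frac{40359272}{95}$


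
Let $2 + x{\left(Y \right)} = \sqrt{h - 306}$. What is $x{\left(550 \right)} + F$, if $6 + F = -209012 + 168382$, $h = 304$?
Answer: $-40638 + i \sqrt{2} \approx -40638.0 + 1.4142 i$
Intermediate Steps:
$F = -40636$ ($F = -6 + \left(-209012 + 168382\right) = -6 - 40630 = -40636$)
$x{\left(Y \right)} = -2 + i \sqrt{2}$ ($x{\left(Y \right)} = -2 + \sqrt{304 - 306} = -2 + \sqrt{-2} = -2 + i \sqrt{2}$)
$x{\left(550 \right)} + F = \left(-2 + i \sqrt{2}\right) - 40636 = -40638 + i \sqrt{2}$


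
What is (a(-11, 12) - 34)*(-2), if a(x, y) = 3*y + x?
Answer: 18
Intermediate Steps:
a(x, y) = x + 3*y
(a(-11, 12) - 34)*(-2) = ((-11 + 3*12) - 34)*(-2) = ((-11 + 36) - 34)*(-2) = (25 - 34)*(-2) = -9*(-2) = 18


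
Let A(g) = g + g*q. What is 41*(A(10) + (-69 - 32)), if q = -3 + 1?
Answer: -4551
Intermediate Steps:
q = -2
A(g) = -g (A(g) = g + g*(-2) = g - 2*g = -g)
41*(A(10) + (-69 - 32)) = 41*(-1*10 + (-69 - 32)) = 41*(-10 - 101) = 41*(-111) = -4551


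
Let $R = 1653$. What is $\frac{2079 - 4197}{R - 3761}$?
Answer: $\frac{1059}{1054} \approx 1.0047$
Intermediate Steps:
$\frac{2079 - 4197}{R - 3761} = \frac{2079 - 4197}{1653 - 3761} = - \frac{2118}{-2108} = \left(-2118\right) \left(- \frac{1}{2108}\right) = \frac{1059}{1054}$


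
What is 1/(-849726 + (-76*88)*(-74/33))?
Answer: -3/2504186 ≈ -1.1980e-6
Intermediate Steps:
1/(-849726 + (-76*88)*(-74/33)) = 1/(-849726 - (-494912)/33) = 1/(-849726 - 6688*(-74/33)) = 1/(-849726 + 44992/3) = 1/(-2504186/3) = -3/2504186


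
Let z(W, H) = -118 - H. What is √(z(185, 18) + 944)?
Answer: 2*√202 ≈ 28.425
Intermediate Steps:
√(z(185, 18) + 944) = √((-118 - 1*18) + 944) = √((-118 - 18) + 944) = √(-136 + 944) = √808 = 2*√202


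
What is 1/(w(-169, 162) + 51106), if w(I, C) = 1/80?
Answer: 80/4088481 ≈ 1.9567e-5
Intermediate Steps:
w(I, C) = 1/80
1/(w(-169, 162) + 51106) = 1/(1/80 + 51106) = 1/(4088481/80) = 80/4088481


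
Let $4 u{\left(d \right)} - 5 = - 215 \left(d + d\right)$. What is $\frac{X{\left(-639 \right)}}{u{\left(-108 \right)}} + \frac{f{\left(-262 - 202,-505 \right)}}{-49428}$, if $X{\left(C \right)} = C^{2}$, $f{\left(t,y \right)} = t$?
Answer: $\frac{20187878008}{573920865} \approx 35.175$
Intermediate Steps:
$u{\left(d \right)} = \frac{5}{4} - \frac{215 d}{2}$ ($u{\left(d \right)} = \frac{5}{4} + \frac{\left(-215\right) \left(d + d\right)}{4} = \frac{5}{4} + \frac{\left(-215\right) 2 d}{4} = \frac{5}{4} + \frac{\left(-430\right) d}{4} = \frac{5}{4} - \frac{215 d}{2}$)
$\frac{X{\left(-639 \right)}}{u{\left(-108 \right)}} + \frac{f{\left(-262 - 202,-505 \right)}}{-49428} = \frac{\left(-639\right)^{2}}{\frac{5}{4} - -11610} + \frac{-262 - 202}{-49428} = \frac{408321}{\frac{5}{4} + 11610} - - \frac{116}{12357} = \frac{408321}{\frac{46445}{4}} + \frac{116}{12357} = 408321 \cdot \frac{4}{46445} + \frac{116}{12357} = \frac{1633284}{46445} + \frac{116}{12357} = \frac{20187878008}{573920865}$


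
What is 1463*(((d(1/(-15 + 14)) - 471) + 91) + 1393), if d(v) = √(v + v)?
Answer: 1482019 + 1463*I*√2 ≈ 1.482e+6 + 2069.0*I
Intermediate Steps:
d(v) = √2*√v (d(v) = √(2*v) = √2*√v)
1463*(((d(1/(-15 + 14)) - 471) + 91) + 1393) = 1463*(((√2*√(1/(-15 + 14)) - 471) + 91) + 1393) = 1463*(((√2*√(1/(-1)) - 471) + 91) + 1393) = 1463*(((√2*√(-1) - 471) + 91) + 1393) = 1463*(((√2*I - 471) + 91) + 1393) = 1463*(((I*√2 - 471) + 91) + 1393) = 1463*(((-471 + I*√2) + 91) + 1393) = 1463*((-380 + I*√2) + 1393) = 1463*(1013 + I*√2) = 1482019 + 1463*I*√2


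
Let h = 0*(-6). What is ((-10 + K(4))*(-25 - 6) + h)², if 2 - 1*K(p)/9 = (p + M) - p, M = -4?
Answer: 1860496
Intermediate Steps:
h = 0
K(p) = 54 (K(p) = 18 - 9*((p - 4) - p) = 18 - 9*((-4 + p) - p) = 18 - 9*(-4) = 18 + 36 = 54)
((-10 + K(4))*(-25 - 6) + h)² = ((-10 + 54)*(-25 - 6) + 0)² = (44*(-31) + 0)² = (-1364 + 0)² = (-1364)² = 1860496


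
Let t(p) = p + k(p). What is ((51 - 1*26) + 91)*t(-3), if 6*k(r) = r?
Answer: -406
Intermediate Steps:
k(r) = r/6
t(p) = 7*p/6 (t(p) = p + p/6 = 7*p/6)
((51 - 1*26) + 91)*t(-3) = ((51 - 1*26) + 91)*((7/6)*(-3)) = ((51 - 26) + 91)*(-7/2) = (25 + 91)*(-7/2) = 116*(-7/2) = -406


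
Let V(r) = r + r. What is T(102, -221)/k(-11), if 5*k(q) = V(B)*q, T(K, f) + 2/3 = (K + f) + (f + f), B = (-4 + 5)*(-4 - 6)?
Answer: -1685/132 ≈ -12.765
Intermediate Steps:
B = -10 (B = 1*(-10) = -10)
V(r) = 2*r
T(K, f) = -⅔ + K + 3*f (T(K, f) = -⅔ + ((K + f) + (f + f)) = -⅔ + ((K + f) + 2*f) = -⅔ + (K + 3*f) = -⅔ + K + 3*f)
k(q) = -4*q (k(q) = ((2*(-10))*q)/5 = (-20*q)/5 = -4*q)
T(102, -221)/k(-11) = (-⅔ + 102 + 3*(-221))/((-4*(-11))) = (-⅔ + 102 - 663)/44 = -1685/3*1/44 = -1685/132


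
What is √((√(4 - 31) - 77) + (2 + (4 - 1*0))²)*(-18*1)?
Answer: -18*√(-41 + 3*I*√3) ≈ -7.289 - 115.49*I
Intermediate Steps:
√((√(4 - 31) - 77) + (2 + (4 - 1*0))²)*(-18*1) = √((√(-27) - 77) + (2 + (4 + 0))²)*(-18) = √((3*I*√3 - 77) + (2 + 4)²)*(-18) = √((-77 + 3*I*√3) + 6²)*(-18) = √((-77 + 3*I*√3) + 36)*(-18) = √(-41 + 3*I*√3)*(-18) = -18*√(-41 + 3*I*√3)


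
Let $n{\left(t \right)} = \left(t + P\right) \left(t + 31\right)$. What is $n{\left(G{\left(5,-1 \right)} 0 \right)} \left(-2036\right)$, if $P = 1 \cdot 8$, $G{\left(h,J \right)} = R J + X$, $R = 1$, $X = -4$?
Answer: $-504928$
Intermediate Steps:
$G{\left(h,J \right)} = -4 + J$ ($G{\left(h,J \right)} = 1 J - 4 = J - 4 = -4 + J$)
$P = 8$
$n{\left(t \right)} = \left(8 + t\right) \left(31 + t\right)$ ($n{\left(t \right)} = \left(t + 8\right) \left(t + 31\right) = \left(8 + t\right) \left(31 + t\right)$)
$n{\left(G{\left(5,-1 \right)} 0 \right)} \left(-2036\right) = \left(248 + \left(\left(-4 - 1\right) 0\right)^{2} + 39 \left(-4 - 1\right) 0\right) \left(-2036\right) = \left(248 + \left(\left(-5\right) 0\right)^{2} + 39 \left(\left(-5\right) 0\right)\right) \left(-2036\right) = \left(248 + 0^{2} + 39 \cdot 0\right) \left(-2036\right) = \left(248 + 0 + 0\right) \left(-2036\right) = 248 \left(-2036\right) = -504928$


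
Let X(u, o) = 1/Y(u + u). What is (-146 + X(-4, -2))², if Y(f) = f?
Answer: 1366561/64 ≈ 21353.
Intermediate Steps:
X(u, o) = 1/(2*u) (X(u, o) = 1/(u + u) = 1/(2*u))
(-146 + X(-4, -2))² = (-146 + (½)/(-4))² = (-146 + (½)*(-¼))² = (-146 - ⅛)² = (-1169/8)² = 1366561/64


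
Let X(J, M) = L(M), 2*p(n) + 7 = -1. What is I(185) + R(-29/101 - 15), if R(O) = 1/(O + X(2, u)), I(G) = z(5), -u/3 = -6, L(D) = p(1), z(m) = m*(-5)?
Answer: -48801/1948 ≈ -25.052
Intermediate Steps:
p(n) = -4 (p(n) = -7/2 + (1/2)*(-1) = -7/2 - 1/2 = -4)
z(m) = -5*m
L(D) = -4
u = 18 (u = -3*(-6) = 18)
X(J, M) = -4
I(G) = -25 (I(G) = -5*5 = -25)
R(O) = 1/(-4 + O) (R(O) = 1/(O - 4) = 1/(-4 + O))
I(185) + R(-29/101 - 15) = -25 + 1/(-4 + (-29/101 - 15)) = -25 + 1/(-4 - 1544/101) = -25 + 1/(-1948/101) = -25 - 101/1948 = -48801/1948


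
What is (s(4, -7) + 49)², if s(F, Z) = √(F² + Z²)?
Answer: (49 + √65)² ≈ 3256.1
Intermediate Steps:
(s(4, -7) + 49)² = (√(4² + (-7)²) + 49)² = (√(16 + 49) + 49)² = (√65 + 49)² = (49 + √65)²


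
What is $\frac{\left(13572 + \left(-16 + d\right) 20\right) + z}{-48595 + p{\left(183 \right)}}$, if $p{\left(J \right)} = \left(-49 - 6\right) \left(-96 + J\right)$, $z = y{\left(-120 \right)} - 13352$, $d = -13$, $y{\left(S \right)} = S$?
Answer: $\frac{24}{2669} \approx 0.0089921$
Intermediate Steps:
$z = -13472$ ($z = -120 - 13352 = -13472$)
$p{\left(J \right)} = 5280 - 55 J$ ($p{\left(J \right)} = - 55 \left(-96 + J\right) = 5280 - 55 J$)
$\frac{\left(13572 + \left(-16 + d\right) 20\right) + z}{-48595 + p{\left(183 \right)}} = \frac{\left(13572 + \left(-16 - 13\right) 20\right) - 13472}{-48595 + \left(5280 - 10065\right)} = \frac{\left(13572 - 580\right) - 13472}{-48595 + \left(5280 - 10065\right)} = \frac{\left(13572 - 580\right) - 13472}{-48595 - 4785} = \frac{12992 - 13472}{-53380} = \left(-480\right) \left(- \frac{1}{53380}\right) = \frac{24}{2669}$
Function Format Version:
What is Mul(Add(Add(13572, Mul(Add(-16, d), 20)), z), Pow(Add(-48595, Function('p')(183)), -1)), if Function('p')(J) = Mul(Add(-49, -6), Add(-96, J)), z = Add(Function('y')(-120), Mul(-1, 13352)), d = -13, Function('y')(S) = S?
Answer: Rational(24, 2669) ≈ 0.0089921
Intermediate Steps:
z = -13472 (z = Add(-120, Mul(-1, 13352)) = Add(-120, -13352) = -13472)
Function('p')(J) = Add(5280, Mul(-55, J)) (Function('p')(J) = Mul(-55, Add(-96, J)) = Add(5280, Mul(-55, J)))
Mul(Add(Add(13572, Mul(Add(-16, d), 20)), z), Pow(Add(-48595, Function('p')(183)), -1)) = Mul(Add(Add(13572, Mul(Add(-16, -13), 20)), -13472), Pow(Add(-48595, Add(5280, Mul(-55, 183))), -1)) = Mul(Add(Add(13572, Mul(-29, 20)), -13472), Pow(Add(-48595, Add(5280, -10065)), -1)) = Mul(Add(Add(13572, -580), -13472), Pow(Add(-48595, -4785), -1)) = Mul(Add(12992, -13472), Pow(-53380, -1)) = Mul(-480, Rational(-1, 53380)) = Rational(24, 2669)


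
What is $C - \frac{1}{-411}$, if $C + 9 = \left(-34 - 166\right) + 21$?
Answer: $- \frac{77267}{411} \approx -188.0$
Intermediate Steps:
$C = -188$ ($C = -9 + \left(\left(-34 - 166\right) + 21\right) = -9 + \left(-200 + 21\right) = -9 - 179 = -188$)
$C - \frac{1}{-411} = -188 - \frac{1}{-411} = -188 - - \frac{1}{411} = -188 + \frac{1}{411} = - \frac{77267}{411}$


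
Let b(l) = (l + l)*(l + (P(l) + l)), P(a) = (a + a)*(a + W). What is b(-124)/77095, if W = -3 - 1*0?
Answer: -7749504/77095 ≈ -100.52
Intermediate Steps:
W = -3 (W = -3 + 0 = -3)
P(a) = 2*a*(-3 + a) (P(a) = (a + a)*(a - 3) = (2*a)*(-3 + a) = 2*a*(-3 + a))
b(l) = 2*l*(2*l + 2*l*(-3 + l)) (b(l) = (l + l)*(l + (2*l*(-3 + l) + l)) = (2*l)*(l + (l + 2*l*(-3 + l))) = (2*l)*(2*l + 2*l*(-3 + l)) = 2*l*(2*l + 2*l*(-3 + l)))
b(-124)/77095 = (4*(-124)**2*(-2 - 124))/77095 = (4*15376*(-126))*(1/77095) = -7749504*1/77095 = -7749504/77095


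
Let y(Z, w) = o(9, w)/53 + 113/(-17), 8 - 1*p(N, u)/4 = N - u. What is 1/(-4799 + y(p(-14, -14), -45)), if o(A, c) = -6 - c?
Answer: -901/4329225 ≈ -0.00020812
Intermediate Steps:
p(N, u) = 32 - 4*N + 4*u (p(N, u) = 32 - 4*(N - u) = 32 + (-4*N + 4*u) = 32 - 4*N + 4*u)
y(Z, w) = -6091/901 - w/53 (y(Z, w) = (-6 - w)/53 + 113/(-17) = (-6 - w)*(1/53) + 113*(-1/17) = (-6/53 - w/53) - 113/17 = -6091/901 - w/53)
1/(-4799 + y(p(-14, -14), -45)) = 1/(-4799 + (-6091/901 - 1/53*(-45))) = 1/(-4799 + (-6091/901 + 45/53)) = 1/(-4799 - 5326/901) = 1/(-4329225/901) = -901/4329225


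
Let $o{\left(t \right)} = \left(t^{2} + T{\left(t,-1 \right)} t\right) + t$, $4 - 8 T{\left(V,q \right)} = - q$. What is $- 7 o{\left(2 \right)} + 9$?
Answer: $- \frac{153}{4} \approx -38.25$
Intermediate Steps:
$T{\left(V,q \right)} = \frac{1}{2} + \frac{q}{8}$ ($T{\left(V,q \right)} = \frac{1}{2} - \frac{\left(-1\right) q}{8} = \frac{1}{2} + \frac{q}{8}$)
$o{\left(t \right)} = t^{2} + \frac{11 t}{8}$ ($o{\left(t \right)} = \left(t^{2} + \left(\frac{1}{2} + \frac{1}{8} \left(-1\right)\right) t\right) + t = \left(t^{2} + \left(\frac{1}{2} - \frac{1}{8}\right) t\right) + t = \left(t^{2} + \frac{3 t}{8}\right) + t = t^{2} + \frac{11 t}{8}$)
$- 7 o{\left(2 \right)} + 9 = - 7 \cdot \frac{1}{8} \cdot 2 \left(11 + 8 \cdot 2\right) + 9 = - 7 \cdot \frac{1}{8} \cdot 2 \left(11 + 16\right) + 9 = - 7 \cdot \frac{1}{8} \cdot 2 \cdot 27 + 9 = \left(-7\right) \frac{27}{4} + 9 = - \frac{189}{4} + 9 = - \frac{153}{4}$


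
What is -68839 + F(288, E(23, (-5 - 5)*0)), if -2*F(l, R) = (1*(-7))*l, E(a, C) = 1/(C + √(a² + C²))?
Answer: -67831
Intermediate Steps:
E(a, C) = 1/(C + √(C² + a²))
F(l, R) = 7*l/2 (F(l, R) = -1*(-7)*l/2 = -(-7)*l/2 = 7*l/2)
-68839 + F(288, E(23, (-5 - 5)*0)) = -68839 + (7/2)*288 = -68839 + 1008 = -67831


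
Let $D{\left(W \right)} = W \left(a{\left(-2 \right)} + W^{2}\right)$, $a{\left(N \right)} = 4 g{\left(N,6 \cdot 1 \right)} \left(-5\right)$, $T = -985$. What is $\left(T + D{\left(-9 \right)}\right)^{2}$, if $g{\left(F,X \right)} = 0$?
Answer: $2937796$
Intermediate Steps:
$a{\left(N \right)} = 0$ ($a{\left(N \right)} = 4 \cdot 0 \left(-5\right) = 0 \left(-5\right) = 0$)
$D{\left(W \right)} = W^{3}$ ($D{\left(W \right)} = W \left(0 + W^{2}\right) = W W^{2} = W^{3}$)
$\left(T + D{\left(-9 \right)}\right)^{2} = \left(-985 + \left(-9\right)^{3}\right)^{2} = \left(-985 - 729\right)^{2} = \left(-1714\right)^{2} = 2937796$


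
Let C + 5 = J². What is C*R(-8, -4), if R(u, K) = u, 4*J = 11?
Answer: -41/2 ≈ -20.500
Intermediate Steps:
J = 11/4 (J = (¼)*11 = 11/4 ≈ 2.7500)
C = 41/16 (C = -5 + (11/4)² = -5 + 121/16 = 41/16 ≈ 2.5625)
C*R(-8, -4) = (41/16)*(-8) = -41/2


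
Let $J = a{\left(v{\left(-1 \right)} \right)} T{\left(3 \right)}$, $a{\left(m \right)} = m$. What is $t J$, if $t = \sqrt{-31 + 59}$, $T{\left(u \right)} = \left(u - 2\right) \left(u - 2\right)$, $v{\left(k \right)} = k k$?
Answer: $2 \sqrt{7} \approx 5.2915$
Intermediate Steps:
$v{\left(k \right)} = k^{2}$
$T{\left(u \right)} = \left(-2 + u\right)^{2}$ ($T{\left(u \right)} = \left(-2 + u\right) \left(-2 + u\right) = \left(-2 + u\right)^{2}$)
$J = 1$ ($J = \left(-1\right)^{2} \left(-2 + 3\right)^{2} = 1 \cdot 1^{2} = 1 \cdot 1 = 1$)
$t = 2 \sqrt{7}$ ($t = \sqrt{28} = 2 \sqrt{7} \approx 5.2915$)
$t J = 2 \sqrt{7} \cdot 1 = 2 \sqrt{7}$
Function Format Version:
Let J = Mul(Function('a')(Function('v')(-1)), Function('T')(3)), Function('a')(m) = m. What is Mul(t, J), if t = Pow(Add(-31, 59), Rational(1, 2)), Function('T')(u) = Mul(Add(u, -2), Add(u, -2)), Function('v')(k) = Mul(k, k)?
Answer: Mul(2, Pow(7, Rational(1, 2))) ≈ 5.2915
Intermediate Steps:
Function('v')(k) = Pow(k, 2)
Function('T')(u) = Pow(Add(-2, u), 2) (Function('T')(u) = Mul(Add(-2, u), Add(-2, u)) = Pow(Add(-2, u), 2))
J = 1 (J = Mul(Pow(-1, 2), Pow(Add(-2, 3), 2)) = Mul(1, Pow(1, 2)) = Mul(1, 1) = 1)
t = Mul(2, Pow(7, Rational(1, 2))) (t = Pow(28, Rational(1, 2)) = Mul(2, Pow(7, Rational(1, 2))) ≈ 5.2915)
Mul(t, J) = Mul(Mul(2, Pow(7, Rational(1, 2))), 1) = Mul(2, Pow(7, Rational(1, 2)))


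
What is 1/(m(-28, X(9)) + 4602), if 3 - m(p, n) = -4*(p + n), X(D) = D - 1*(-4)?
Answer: 1/4545 ≈ 0.00022002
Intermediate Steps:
X(D) = 4 + D (X(D) = D + 4 = 4 + D)
m(p, n) = 3 + 4*n + 4*p (m(p, n) = 3 - (-4)*(p + n) = 3 - (-4)*(n + p) = 3 - (-4*n - 4*p) = 3 + (4*n + 4*p) = 3 + 4*n + 4*p)
1/(m(-28, X(9)) + 4602) = 1/((3 + 4*(4 + 9) + 4*(-28)) + 4602) = 1/((3 + 4*13 - 112) + 4602) = 1/((3 + 52 - 112) + 4602) = 1/(-57 + 4602) = 1/4545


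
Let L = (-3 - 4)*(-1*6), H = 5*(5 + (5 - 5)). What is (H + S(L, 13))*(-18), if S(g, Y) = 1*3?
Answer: -504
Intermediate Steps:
H = 25 (H = 5*(5 + 0) = 5*5 = 25)
L = 42 (L = -7*(-6) = 42)
S(g, Y) = 3
(H + S(L, 13))*(-18) = (25 + 3)*(-18) = 28*(-18) = -504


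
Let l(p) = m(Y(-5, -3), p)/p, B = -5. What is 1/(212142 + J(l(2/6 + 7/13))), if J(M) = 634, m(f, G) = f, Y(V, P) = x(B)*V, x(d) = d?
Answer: 1/212776 ≈ 4.6998e-6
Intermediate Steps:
Y(V, P) = -5*V
l(p) = 25/p (l(p) = (-5*(-5))/p = 25/p)
1/(212142 + J(l(2/6 + 7/13))) = 1/(212142 + 634) = 1/212776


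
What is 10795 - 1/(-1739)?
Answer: 18772506/1739 ≈ 10795.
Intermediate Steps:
10795 - 1/(-1739) = 10795 - 1*(-1/1739) = 10795 + 1/1739 = 18772506/1739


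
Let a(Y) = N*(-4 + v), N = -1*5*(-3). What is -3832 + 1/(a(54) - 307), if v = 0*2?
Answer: -1406345/367 ≈ -3832.0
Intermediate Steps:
v = 0
N = 15 (N = -5*(-3) = 15)
a(Y) = -60 (a(Y) = 15*(-4 + 0) = 15*(-4) = -60)
-3832 + 1/(a(54) - 307) = -3832 + 1/(-60 - 307) = -3832 + 1/(-367) = -3832 - 1/367 = -1406345/367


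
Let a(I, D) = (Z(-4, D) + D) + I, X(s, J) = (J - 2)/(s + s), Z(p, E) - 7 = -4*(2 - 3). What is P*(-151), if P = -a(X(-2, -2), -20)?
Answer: -1208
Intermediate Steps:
Z(p, E) = 11 (Z(p, E) = 7 - 4*(2 - 3) = 7 - 4*(-1) = 7 + 4 = 11)
X(s, J) = (-2 + J)/(2*s) (X(s, J) = (-2 + J)/((2*s)) = (-2 + J)*(1/(2*s)) = (-2 + J)/(2*s))
a(I, D) = 11 + D + I (a(I, D) = (11 + D) + I = 11 + D + I)
P = 8 (P = -(11 - 20 + (1/2)*(-2 - 2)/(-2)) = -(11 - 20 + (1/2)*(-1/2)*(-4)) = -(11 - 20 + 1) = -1*(-8) = 8)
P*(-151) = 8*(-151) = -1208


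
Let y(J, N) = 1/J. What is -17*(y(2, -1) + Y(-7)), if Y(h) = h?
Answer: 221/2 ≈ 110.50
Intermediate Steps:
-17*(y(2, -1) + Y(-7)) = -17*(1/2 - 7) = -17*(-13/2) = 221/2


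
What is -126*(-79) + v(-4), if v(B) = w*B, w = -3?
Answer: 9966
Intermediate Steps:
v(B) = -3*B
-126*(-79) + v(-4) = -126*(-79) - 3*(-4) = 9954 + 12 = 9966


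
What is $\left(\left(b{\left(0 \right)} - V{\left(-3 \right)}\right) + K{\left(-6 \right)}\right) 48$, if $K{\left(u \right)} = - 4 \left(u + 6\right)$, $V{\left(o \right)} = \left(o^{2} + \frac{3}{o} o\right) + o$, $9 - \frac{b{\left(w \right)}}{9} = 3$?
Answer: $2160$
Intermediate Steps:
$b{\left(w \right)} = 54$ ($b{\left(w \right)} = 81 - 27 = 54$)
$V{\left(o \right)} = 3 + o + o^{2}$ ($V{\left(o \right)} = \left(o^{2} + 3\right) + o = \left(3 + o^{2}\right) + o = 3 + o + o^{2}$)
$K{\left(u \right)} = -24 - 4 u$ ($K{\left(u \right)} = - 4 \left(6 + u\right) = -24 - 4 u$)
$\left(\left(b{\left(0 \right)} - V{\left(-3 \right)}\right) + K{\left(-6 \right)}\right) 48 = \left(\left(54 - \left(3 - 3 + \left(-3\right)^{2}\right)\right) - 0\right) 48 = \left(\left(54 - \left(3 - 3 + 9\right)\right) + \left(-24 + 24\right)\right) 48 = \left(\left(54 - 9\right) + 0\right) 48 = \left(45 + 0\right) 48 = 45 \cdot 48 = 2160$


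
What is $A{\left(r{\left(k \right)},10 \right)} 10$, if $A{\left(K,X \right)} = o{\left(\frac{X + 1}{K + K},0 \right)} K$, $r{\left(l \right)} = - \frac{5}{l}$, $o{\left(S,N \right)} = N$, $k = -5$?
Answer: $0$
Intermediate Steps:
$A{\left(K,X \right)} = 0$ ($A{\left(K,X \right)} = 0 K = 0$)
$A{\left(r{\left(k \right)},10 \right)} 10 = 0 \cdot 10 = 0$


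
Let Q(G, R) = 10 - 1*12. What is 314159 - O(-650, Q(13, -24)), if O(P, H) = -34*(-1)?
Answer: 314125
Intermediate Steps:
Q(G, R) = -2 (Q(G, R) = 10 - 12 = -2)
O(P, H) = 34
314159 - O(-650, Q(13, -24)) = 314159 - 1*34 = 314159 - 34 = 314125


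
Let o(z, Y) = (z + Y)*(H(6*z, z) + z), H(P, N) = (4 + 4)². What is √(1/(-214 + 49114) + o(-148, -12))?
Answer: √321378624489/4890 ≈ 115.93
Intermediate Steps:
H(P, N) = 64 (H(P, N) = 8² = 64)
o(z, Y) = (64 + z)*(Y + z) (o(z, Y) = (z + Y)*(64 + z) = (Y + z)*(64 + z) = (64 + z)*(Y + z))
√(1/(-214 + 49114) + o(-148, -12)) = √(1/(-214 + 49114) + ((-148)² + 64*(-12) + 64*(-148) - 12*(-148))) = √(1/48900 + (21904 - 768 - 9472 + 1776)) = √(1/48900 + 13440) = √(657216001/48900) = √321378624489/4890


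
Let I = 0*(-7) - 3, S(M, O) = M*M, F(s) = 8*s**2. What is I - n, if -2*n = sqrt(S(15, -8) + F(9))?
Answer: -3 + 3*sqrt(97)/2 ≈ 11.773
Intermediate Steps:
S(M, O) = M**2
I = -3 (I = 0 - 3 = -3)
n = -3*sqrt(97)/2 (n = -sqrt(15**2 + 8*9**2)/2 = -sqrt(225 + 8*81)/2 = -sqrt(225 + 648)/2 = -3*sqrt(97)/2 ≈ -14.773)
I - n = -3 - (-3)*sqrt(97)/2 = -3 + 3*sqrt(97)/2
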